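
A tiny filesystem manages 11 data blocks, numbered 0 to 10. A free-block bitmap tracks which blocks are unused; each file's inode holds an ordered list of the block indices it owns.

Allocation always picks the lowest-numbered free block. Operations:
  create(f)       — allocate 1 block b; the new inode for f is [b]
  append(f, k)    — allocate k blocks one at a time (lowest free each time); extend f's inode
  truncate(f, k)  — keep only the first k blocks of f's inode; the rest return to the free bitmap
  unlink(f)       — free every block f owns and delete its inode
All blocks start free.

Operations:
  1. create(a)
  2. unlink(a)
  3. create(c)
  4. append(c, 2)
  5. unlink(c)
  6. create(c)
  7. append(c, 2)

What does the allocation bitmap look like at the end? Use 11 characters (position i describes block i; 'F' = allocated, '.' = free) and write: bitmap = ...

bitmap = FFF........

after create(a) → a:[0]  free=[F..........]
after unlink(a) →   free=[...........]
after create(c) → c:[0]  free=[F..........]
after append(c, 2) → c:[0, 1, 2]  free=[FFF........]
after unlink(c) →   free=[...........]
after create(c) → c:[0]  free=[F..........]
after append(c, 2) → c:[0, 1, 2]  free=[FFF........]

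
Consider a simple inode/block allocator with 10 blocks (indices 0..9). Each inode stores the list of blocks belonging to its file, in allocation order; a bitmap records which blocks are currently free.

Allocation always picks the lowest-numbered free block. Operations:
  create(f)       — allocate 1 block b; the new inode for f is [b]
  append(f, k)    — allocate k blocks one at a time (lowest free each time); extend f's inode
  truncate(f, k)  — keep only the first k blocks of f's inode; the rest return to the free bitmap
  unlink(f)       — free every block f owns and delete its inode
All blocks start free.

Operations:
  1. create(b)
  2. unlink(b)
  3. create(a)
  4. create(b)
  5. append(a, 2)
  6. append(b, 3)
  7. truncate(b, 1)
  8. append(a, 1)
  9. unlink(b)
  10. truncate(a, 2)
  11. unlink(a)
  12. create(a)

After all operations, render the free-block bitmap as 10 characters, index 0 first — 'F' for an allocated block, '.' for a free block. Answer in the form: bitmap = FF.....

  1. create(b)  ⇒  F.........  {b→[0]}
  2. unlink(b)  ⇒  ..........  {}
  3. create(a)  ⇒  F.........  {a→[0]}
  4. create(b)  ⇒  FF........  {a→[0]; b→[1]}
  5. append(a, 2)  ⇒  FFFF......  {a→[0, 2, 3]; b→[1]}
  6. append(b, 3)  ⇒  FFFFFFF...  {a→[0, 2, 3]; b→[1, 4, 5, 6]}
  7. truncate(b, 1)  ⇒  FFFF......  {a→[0, 2, 3]; b→[1]}
  8. append(a, 1)  ⇒  FFFFF.....  {a→[0, 2, 3, 4]; b→[1]}
  9. unlink(b)  ⇒  F.FFF.....  {a→[0, 2, 3, 4]}
  10. truncate(a, 2)  ⇒  F.F.......  {a→[0, 2]}
  11. unlink(a)  ⇒  ..........  {}
  12. create(a)  ⇒  F.........  {a→[0]}

bitmap = F.........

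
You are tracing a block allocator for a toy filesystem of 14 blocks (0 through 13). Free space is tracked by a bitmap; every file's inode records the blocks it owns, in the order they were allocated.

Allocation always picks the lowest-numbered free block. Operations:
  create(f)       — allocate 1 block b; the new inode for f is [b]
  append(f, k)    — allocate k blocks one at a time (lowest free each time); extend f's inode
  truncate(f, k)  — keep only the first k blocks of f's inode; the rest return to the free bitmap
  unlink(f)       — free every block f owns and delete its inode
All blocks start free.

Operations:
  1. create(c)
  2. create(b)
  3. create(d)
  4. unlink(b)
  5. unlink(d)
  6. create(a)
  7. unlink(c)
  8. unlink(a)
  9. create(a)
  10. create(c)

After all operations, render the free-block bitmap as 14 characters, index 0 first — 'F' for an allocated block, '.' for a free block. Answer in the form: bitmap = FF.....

create(c): bitmap=F............. | c=[0]
create(b): bitmap=FF............ | b=[1] c=[0]
create(d): bitmap=FFF........... | b=[1] c=[0] d=[2]
unlink(b): bitmap=F.F........... | c=[0] d=[2]
unlink(d): bitmap=F............. | c=[0]
create(a): bitmap=FF............ | a=[1] c=[0]
unlink(c): bitmap=.F............ | a=[1]
unlink(a): bitmap=.............. | 
create(a): bitmap=F............. | a=[0]
create(c): bitmap=FF............ | a=[0] c=[1]

bitmap = FF............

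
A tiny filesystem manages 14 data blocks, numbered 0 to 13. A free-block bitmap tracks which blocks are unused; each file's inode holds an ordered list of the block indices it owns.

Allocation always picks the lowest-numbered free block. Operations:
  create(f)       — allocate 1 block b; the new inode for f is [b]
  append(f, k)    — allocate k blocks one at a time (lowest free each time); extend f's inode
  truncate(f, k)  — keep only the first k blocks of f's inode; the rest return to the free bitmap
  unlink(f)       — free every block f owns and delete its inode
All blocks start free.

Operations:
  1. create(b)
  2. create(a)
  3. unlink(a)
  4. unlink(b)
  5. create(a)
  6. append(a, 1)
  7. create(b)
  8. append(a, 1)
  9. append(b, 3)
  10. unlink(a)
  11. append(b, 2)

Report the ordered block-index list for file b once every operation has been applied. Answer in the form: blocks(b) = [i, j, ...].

  1. create(b)  ⇒  F.............  {b→[0]}
  2. create(a)  ⇒  FF............  {a→[1]; b→[0]}
  3. unlink(a)  ⇒  F.............  {b→[0]}
  4. unlink(b)  ⇒  ..............  {}
  5. create(a)  ⇒  F.............  {a→[0]}
  6. append(a, 1)  ⇒  FF............  {a→[0, 1]}
  7. create(b)  ⇒  FFF...........  {a→[0, 1]; b→[2]}
  8. append(a, 1)  ⇒  FFFF..........  {a→[0, 1, 3]; b→[2]}
  9. append(b, 3)  ⇒  FFFFFFF.......  {a→[0, 1, 3]; b→[2, 4, 5, 6]}
  10. unlink(a)  ⇒  ..F.FFF.......  {b→[2, 4, 5, 6]}
  11. append(b, 2)  ⇒  FFF.FFF.......  {b→[2, 4, 5, 6, 0, 1]}

blocks(b) = [2, 4, 5, 6, 0, 1]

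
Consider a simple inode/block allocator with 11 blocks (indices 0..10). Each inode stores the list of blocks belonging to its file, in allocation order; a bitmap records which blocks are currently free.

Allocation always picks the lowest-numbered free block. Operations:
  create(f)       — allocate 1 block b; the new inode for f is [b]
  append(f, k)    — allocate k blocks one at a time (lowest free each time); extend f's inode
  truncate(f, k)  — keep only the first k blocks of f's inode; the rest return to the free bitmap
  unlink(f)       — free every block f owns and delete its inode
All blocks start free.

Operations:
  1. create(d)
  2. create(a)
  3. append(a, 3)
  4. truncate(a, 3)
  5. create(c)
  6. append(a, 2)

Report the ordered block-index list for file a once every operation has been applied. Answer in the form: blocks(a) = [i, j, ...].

[1] create(d) — d=0 (map F..........)
[2] create(a) — a=1 d=0 (map FF.........)
[3] append(a, 3) — a=1,2,3,4 d=0 (map FFFFF......)
[4] truncate(a, 3) — a=1,2,3 d=0 (map FFFF.......)
[5] create(c) — a=1,2,3 c=4 d=0 (map FFFFF......)
[6] append(a, 2) — a=1,2,3,5,6 c=4 d=0 (map FFFFFFF....)

blocks(a) = [1, 2, 3, 5, 6]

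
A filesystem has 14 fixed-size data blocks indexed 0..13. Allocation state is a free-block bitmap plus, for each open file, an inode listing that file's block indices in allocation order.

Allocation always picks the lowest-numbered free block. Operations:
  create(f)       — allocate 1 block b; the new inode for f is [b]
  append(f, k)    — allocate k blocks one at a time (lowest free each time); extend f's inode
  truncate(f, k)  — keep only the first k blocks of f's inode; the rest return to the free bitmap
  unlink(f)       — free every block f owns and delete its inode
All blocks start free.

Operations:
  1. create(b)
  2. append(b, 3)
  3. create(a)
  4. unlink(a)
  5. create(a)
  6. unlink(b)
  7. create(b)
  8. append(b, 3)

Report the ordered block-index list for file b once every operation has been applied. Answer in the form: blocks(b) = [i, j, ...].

blocks(b) = [0, 1, 2, 3]

after create(b) → b:[0]  free=[F.............]
after append(b, 3) → b:[0, 1, 2, 3]  free=[FFFF..........]
after create(a) → a:[4], b:[0, 1, 2, 3]  free=[FFFFF.........]
after unlink(a) → b:[0, 1, 2, 3]  free=[FFFF..........]
after create(a) → a:[4], b:[0, 1, 2, 3]  free=[FFFFF.........]
after unlink(b) → a:[4]  free=[....F.........]
after create(b) → a:[4], b:[0]  free=[F...F.........]
after append(b, 3) → a:[4], b:[0, 1, 2, 3]  free=[FFFFF.........]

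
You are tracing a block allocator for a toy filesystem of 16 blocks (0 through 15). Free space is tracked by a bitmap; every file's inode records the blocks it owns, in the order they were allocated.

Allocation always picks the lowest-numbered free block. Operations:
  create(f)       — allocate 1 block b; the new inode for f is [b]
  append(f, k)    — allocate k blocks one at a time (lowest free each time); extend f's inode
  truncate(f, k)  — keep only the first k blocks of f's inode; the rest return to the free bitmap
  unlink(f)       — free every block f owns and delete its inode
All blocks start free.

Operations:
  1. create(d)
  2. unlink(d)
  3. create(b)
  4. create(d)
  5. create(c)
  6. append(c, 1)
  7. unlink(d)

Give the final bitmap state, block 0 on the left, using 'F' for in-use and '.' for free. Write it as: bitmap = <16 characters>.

after create(d) → d:[0]  free=[F...............]
after unlink(d) →   free=[................]
after create(b) → b:[0]  free=[F...............]
after create(d) → b:[0], d:[1]  free=[FF..............]
after create(c) → b:[0], c:[2], d:[1]  free=[FFF.............]
after append(c, 1) → b:[0], c:[2, 3], d:[1]  free=[FFFF............]
after unlink(d) → b:[0], c:[2, 3]  free=[F.FF............]

bitmap = F.FF............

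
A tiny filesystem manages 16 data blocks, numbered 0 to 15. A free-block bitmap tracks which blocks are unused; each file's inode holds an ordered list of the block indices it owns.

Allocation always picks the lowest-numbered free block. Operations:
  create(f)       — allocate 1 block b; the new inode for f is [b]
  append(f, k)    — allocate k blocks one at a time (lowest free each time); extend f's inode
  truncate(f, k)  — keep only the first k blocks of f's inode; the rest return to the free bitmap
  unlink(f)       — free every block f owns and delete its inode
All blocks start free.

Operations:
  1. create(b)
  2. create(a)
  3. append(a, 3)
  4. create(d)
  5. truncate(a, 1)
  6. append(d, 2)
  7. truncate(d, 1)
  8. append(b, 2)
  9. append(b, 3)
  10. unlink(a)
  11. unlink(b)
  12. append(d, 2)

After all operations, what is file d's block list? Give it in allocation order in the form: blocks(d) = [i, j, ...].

blocks(d) = [5, 0, 1]

after create(b) → b:[0]  free=[F...............]
after create(a) → a:[1], b:[0]  free=[FF..............]
after append(a, 3) → a:[1, 2, 3, 4], b:[0]  free=[FFFFF...........]
after create(d) → a:[1, 2, 3, 4], b:[0], d:[5]  free=[FFFFFF..........]
after truncate(a, 1) → a:[1], b:[0], d:[5]  free=[FF...F..........]
after append(d, 2) → a:[1], b:[0], d:[5, 2, 3]  free=[FFFF.F..........]
after truncate(d, 1) → a:[1], b:[0], d:[5]  free=[FF...F..........]
after append(b, 2) → a:[1], b:[0, 2, 3], d:[5]  free=[FFFF.F..........]
after append(b, 3) → a:[1], b:[0, 2, 3, 4, 6, 7], d:[5]  free=[FFFFFFFF........]
after unlink(a) → b:[0, 2, 3, 4, 6, 7], d:[5]  free=[F.FFFFFF........]
after unlink(b) → d:[5]  free=[.....F..........]
after append(d, 2) → d:[5, 0, 1]  free=[FF...F..........]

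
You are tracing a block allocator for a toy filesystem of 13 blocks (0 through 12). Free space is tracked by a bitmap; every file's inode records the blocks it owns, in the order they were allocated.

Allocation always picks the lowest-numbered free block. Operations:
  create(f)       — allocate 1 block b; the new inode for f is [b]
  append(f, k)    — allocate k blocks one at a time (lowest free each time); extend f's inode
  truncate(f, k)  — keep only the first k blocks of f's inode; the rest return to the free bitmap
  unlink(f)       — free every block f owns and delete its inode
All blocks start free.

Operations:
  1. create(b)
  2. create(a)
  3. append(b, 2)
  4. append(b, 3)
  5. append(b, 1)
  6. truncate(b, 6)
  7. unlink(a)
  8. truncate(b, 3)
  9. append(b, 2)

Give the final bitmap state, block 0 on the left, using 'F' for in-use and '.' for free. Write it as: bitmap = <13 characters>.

[1] create(b) — b=0 (map F............)
[2] create(a) — a=1 b=0 (map FF...........)
[3] append(b, 2) — a=1 b=0,2,3 (map FFFF.........)
[4] append(b, 3) — a=1 b=0,2,3,4,5,6 (map FFFFFFF......)
[5] append(b, 1) — a=1 b=0,2,3,4,5,6,7 (map FFFFFFFF.....)
[6] truncate(b, 6) — a=1 b=0,2,3,4,5,6 (map FFFFFFF......)
[7] unlink(a) — b=0,2,3,4,5,6 (map F.FFFFF......)
[8] truncate(b, 3) — b=0,2,3 (map F.FF.........)
[9] append(b, 2) — b=0,2,3,1,4 (map FFFFF........)

bitmap = FFFFF........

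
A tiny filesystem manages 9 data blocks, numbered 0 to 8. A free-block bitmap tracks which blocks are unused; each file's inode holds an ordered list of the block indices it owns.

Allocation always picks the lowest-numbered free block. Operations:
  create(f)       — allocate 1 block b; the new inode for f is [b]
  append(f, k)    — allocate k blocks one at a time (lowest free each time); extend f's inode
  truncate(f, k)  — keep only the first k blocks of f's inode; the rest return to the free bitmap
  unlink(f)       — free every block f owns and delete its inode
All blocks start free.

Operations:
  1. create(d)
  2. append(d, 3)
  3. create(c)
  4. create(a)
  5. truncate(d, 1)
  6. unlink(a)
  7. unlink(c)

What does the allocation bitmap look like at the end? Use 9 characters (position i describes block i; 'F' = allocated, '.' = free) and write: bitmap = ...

bitmap = F........

  1. create(d)  ⇒  F........  {d→[0]}
  2. append(d, 3)  ⇒  FFFF.....  {d→[0, 1, 2, 3]}
  3. create(c)  ⇒  FFFFF....  {c→[4]; d→[0, 1, 2, 3]}
  4. create(a)  ⇒  FFFFFF...  {a→[5]; c→[4]; d→[0, 1, 2, 3]}
  5. truncate(d, 1)  ⇒  F...FF...  {a→[5]; c→[4]; d→[0]}
  6. unlink(a)  ⇒  F...F....  {c→[4]; d→[0]}
  7. unlink(c)  ⇒  F........  {d→[0]}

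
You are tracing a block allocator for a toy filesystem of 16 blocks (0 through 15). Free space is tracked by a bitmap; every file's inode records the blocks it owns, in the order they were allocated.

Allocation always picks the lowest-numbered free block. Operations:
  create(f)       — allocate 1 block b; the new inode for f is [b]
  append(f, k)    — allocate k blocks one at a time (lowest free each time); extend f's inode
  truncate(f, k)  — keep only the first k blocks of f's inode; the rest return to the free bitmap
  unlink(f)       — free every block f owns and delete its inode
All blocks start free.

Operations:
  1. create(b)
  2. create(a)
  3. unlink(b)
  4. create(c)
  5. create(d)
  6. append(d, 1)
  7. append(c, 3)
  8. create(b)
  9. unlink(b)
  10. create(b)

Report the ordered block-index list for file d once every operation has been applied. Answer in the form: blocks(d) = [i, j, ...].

blocks(d) = [2, 3]

create(b): bitmap=F............... | b=[0]
create(a): bitmap=FF.............. | a=[1] b=[0]
unlink(b): bitmap=.F.............. | a=[1]
create(c): bitmap=FF.............. | a=[1] c=[0]
create(d): bitmap=FFF............. | a=[1] c=[0] d=[2]
append(d, 1): bitmap=FFFF............ | a=[1] c=[0] d=[2, 3]
append(c, 3): bitmap=FFFFFFF......... | a=[1] c=[0, 4, 5, 6] d=[2, 3]
create(b): bitmap=FFFFFFFF........ | a=[1] b=[7] c=[0, 4, 5, 6] d=[2, 3]
unlink(b): bitmap=FFFFFFF......... | a=[1] c=[0, 4, 5, 6] d=[2, 3]
create(b): bitmap=FFFFFFFF........ | a=[1] b=[7] c=[0, 4, 5, 6] d=[2, 3]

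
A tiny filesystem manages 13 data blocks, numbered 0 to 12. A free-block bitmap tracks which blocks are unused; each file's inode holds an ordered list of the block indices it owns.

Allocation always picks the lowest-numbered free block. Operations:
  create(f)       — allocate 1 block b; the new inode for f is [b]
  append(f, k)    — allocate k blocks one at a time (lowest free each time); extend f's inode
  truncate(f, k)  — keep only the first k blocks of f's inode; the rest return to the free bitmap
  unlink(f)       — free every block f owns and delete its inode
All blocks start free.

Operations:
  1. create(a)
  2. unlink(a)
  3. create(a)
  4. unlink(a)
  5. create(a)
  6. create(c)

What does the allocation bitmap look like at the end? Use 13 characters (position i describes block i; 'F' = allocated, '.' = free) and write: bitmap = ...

bitmap = FF...........

create(a): bitmap=F............ | a=[0]
unlink(a): bitmap=............. | 
create(a): bitmap=F............ | a=[0]
unlink(a): bitmap=............. | 
create(a): bitmap=F............ | a=[0]
create(c): bitmap=FF........... | a=[0] c=[1]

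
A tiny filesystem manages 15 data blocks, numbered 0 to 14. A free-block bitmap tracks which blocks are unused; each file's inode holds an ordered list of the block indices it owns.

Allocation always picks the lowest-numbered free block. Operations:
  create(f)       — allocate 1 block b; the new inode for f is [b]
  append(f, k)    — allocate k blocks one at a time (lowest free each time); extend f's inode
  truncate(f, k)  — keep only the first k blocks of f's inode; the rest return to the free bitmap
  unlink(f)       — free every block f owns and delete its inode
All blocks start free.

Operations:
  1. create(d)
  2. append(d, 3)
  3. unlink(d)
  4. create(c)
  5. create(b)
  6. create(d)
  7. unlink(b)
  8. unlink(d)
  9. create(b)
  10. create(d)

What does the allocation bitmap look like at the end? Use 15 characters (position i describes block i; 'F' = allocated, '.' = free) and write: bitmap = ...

[1] create(d) — d=0 (map F..............)
[2] append(d, 3) — d=0,1,2,3 (map FFFF...........)
[3] unlink(d) —  (map ...............)
[4] create(c) — c=0 (map F..............)
[5] create(b) — b=1 c=0 (map FF.............)
[6] create(d) — b=1 c=0 d=2 (map FFF............)
[7] unlink(b) — c=0 d=2 (map F.F............)
[8] unlink(d) — c=0 (map F..............)
[9] create(b) — b=1 c=0 (map FF.............)
[10] create(d) — b=1 c=0 d=2 (map FFF............)

bitmap = FFF............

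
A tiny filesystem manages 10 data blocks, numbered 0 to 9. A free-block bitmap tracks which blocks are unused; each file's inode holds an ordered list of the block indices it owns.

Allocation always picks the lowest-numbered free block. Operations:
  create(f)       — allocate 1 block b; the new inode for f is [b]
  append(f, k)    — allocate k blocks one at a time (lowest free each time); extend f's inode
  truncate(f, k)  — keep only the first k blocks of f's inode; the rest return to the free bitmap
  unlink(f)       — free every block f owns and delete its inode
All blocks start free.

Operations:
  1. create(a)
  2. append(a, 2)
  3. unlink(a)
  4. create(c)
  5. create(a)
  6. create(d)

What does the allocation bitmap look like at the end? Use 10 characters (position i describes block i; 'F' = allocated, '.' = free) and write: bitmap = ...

  1. create(a)  ⇒  F.........  {a→[0]}
  2. append(a, 2)  ⇒  FFF.......  {a→[0, 1, 2]}
  3. unlink(a)  ⇒  ..........  {}
  4. create(c)  ⇒  F.........  {c→[0]}
  5. create(a)  ⇒  FF........  {a→[1]; c→[0]}
  6. create(d)  ⇒  FFF.......  {a→[1]; c→[0]; d→[2]}

bitmap = FFF.......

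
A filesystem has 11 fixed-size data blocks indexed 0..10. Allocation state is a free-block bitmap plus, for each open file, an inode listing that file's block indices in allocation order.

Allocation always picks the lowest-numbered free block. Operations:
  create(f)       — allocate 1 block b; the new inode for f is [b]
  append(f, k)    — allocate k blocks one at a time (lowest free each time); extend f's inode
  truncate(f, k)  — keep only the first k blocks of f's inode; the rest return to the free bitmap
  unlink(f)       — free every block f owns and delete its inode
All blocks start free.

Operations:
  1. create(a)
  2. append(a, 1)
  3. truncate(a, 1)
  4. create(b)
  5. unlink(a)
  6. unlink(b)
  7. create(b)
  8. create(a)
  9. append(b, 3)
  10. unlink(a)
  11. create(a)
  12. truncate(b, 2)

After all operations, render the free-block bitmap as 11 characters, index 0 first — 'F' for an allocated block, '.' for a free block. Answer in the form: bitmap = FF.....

[1] create(a) — a=0 (map F..........)
[2] append(a, 1) — a=0,1 (map FF.........)
[3] truncate(a, 1) — a=0 (map F..........)
[4] create(b) — a=0 b=1 (map FF.........)
[5] unlink(a) — b=1 (map .F.........)
[6] unlink(b) —  (map ...........)
[7] create(b) — b=0 (map F..........)
[8] create(a) — a=1 b=0 (map FF.........)
[9] append(b, 3) — a=1 b=0,2,3,4 (map FFFFF......)
[10] unlink(a) — b=0,2,3,4 (map F.FFF......)
[11] create(a) — a=1 b=0,2,3,4 (map FFFFF......)
[12] truncate(b, 2) — a=1 b=0,2 (map FFF........)

bitmap = FFF........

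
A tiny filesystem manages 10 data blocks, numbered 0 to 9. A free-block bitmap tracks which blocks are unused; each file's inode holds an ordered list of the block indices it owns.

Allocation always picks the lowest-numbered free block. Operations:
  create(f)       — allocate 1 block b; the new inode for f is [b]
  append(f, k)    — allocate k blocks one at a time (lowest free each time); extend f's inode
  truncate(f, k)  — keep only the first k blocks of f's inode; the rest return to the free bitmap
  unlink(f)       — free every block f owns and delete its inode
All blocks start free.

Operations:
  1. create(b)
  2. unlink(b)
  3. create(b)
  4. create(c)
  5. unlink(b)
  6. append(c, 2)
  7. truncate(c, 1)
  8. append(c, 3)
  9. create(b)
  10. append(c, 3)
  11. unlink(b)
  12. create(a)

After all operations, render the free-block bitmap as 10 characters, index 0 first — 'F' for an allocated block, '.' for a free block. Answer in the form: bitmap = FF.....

bitmap = FFFFFFFF..

  1. create(b)  ⇒  F.........  {b→[0]}
  2. unlink(b)  ⇒  ..........  {}
  3. create(b)  ⇒  F.........  {b→[0]}
  4. create(c)  ⇒  FF........  {b→[0]; c→[1]}
  5. unlink(b)  ⇒  .F........  {c→[1]}
  6. append(c, 2)  ⇒  FFF.......  {c→[1, 0, 2]}
  7. truncate(c, 1)  ⇒  .F........  {c→[1]}
  8. append(c, 3)  ⇒  FFFF......  {c→[1, 0, 2, 3]}
  9. create(b)  ⇒  FFFFF.....  {b→[4]; c→[1, 0, 2, 3]}
  10. append(c, 3)  ⇒  FFFFFFFF..  {b→[4]; c→[1, 0, 2, 3, 5, 6, 7]}
  11. unlink(b)  ⇒  FFFF.FFF..  {c→[1, 0, 2, 3, 5, 6, 7]}
  12. create(a)  ⇒  FFFFFFFF..  {a→[4]; c→[1, 0, 2, 3, 5, 6, 7]}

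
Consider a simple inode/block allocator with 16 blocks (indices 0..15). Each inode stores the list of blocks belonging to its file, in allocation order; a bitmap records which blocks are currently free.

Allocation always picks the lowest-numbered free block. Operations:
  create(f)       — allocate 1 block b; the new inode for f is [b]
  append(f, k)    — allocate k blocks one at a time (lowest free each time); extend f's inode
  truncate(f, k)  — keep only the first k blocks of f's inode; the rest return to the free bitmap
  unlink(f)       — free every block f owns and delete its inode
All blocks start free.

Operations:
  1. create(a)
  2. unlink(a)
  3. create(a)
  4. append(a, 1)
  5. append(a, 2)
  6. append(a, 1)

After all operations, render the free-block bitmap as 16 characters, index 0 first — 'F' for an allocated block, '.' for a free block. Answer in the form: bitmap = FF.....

bitmap = FFFFF...........

  1. create(a)  ⇒  F...............  {a→[0]}
  2. unlink(a)  ⇒  ................  {}
  3. create(a)  ⇒  F...............  {a→[0]}
  4. append(a, 1)  ⇒  FF..............  {a→[0, 1]}
  5. append(a, 2)  ⇒  FFFF............  {a→[0, 1, 2, 3]}
  6. append(a, 1)  ⇒  FFFFF...........  {a→[0, 1, 2, 3, 4]}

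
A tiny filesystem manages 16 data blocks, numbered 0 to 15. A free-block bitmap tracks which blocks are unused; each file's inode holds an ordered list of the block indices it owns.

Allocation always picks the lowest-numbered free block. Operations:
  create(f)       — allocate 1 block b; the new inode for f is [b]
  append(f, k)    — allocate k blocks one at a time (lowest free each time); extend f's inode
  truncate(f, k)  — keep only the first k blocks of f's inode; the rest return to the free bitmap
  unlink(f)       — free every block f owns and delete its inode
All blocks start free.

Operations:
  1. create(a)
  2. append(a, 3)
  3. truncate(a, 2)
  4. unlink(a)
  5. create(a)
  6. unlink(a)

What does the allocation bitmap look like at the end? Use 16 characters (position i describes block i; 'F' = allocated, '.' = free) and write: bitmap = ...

[1] create(a) — a=0 (map F...............)
[2] append(a, 3) — a=0,1,2,3 (map FFFF............)
[3] truncate(a, 2) — a=0,1 (map FF..............)
[4] unlink(a) —  (map ................)
[5] create(a) — a=0 (map F...............)
[6] unlink(a) —  (map ................)

bitmap = ................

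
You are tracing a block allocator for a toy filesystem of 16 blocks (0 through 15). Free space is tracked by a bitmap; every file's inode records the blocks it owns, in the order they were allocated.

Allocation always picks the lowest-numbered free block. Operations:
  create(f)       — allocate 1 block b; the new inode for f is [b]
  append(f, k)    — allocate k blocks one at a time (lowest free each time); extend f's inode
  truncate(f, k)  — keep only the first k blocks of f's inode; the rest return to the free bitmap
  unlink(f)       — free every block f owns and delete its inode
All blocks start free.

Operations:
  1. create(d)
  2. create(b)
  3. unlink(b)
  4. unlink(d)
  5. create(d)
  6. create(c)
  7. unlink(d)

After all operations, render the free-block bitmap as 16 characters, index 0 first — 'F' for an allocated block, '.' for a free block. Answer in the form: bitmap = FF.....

  1. create(d)  ⇒  F...............  {d→[0]}
  2. create(b)  ⇒  FF..............  {b→[1]; d→[0]}
  3. unlink(b)  ⇒  F...............  {d→[0]}
  4. unlink(d)  ⇒  ................  {}
  5. create(d)  ⇒  F...............  {d→[0]}
  6. create(c)  ⇒  FF..............  {c→[1]; d→[0]}
  7. unlink(d)  ⇒  .F..............  {c→[1]}

bitmap = .F..............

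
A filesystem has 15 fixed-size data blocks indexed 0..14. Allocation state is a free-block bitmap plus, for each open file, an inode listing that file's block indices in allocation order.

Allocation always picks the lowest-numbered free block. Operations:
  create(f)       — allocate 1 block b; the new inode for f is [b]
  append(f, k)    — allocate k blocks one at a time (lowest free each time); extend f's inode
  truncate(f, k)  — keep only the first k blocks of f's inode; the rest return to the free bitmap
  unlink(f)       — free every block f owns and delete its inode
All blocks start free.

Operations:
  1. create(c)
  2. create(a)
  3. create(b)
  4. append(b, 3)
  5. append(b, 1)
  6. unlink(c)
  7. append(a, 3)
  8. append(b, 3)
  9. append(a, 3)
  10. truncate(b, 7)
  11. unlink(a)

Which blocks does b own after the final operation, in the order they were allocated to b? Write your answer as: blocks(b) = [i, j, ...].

blocks(b) = [2, 3, 4, 5, 6, 9, 10]

[1] create(c) — c=0 (map F..............)
[2] create(a) — a=1 c=0 (map FF.............)
[3] create(b) — a=1 b=2 c=0 (map FFF............)
[4] append(b, 3) — a=1 b=2,3,4,5 c=0 (map FFFFFF.........)
[5] append(b, 1) — a=1 b=2,3,4,5,6 c=0 (map FFFFFFF........)
[6] unlink(c) — a=1 b=2,3,4,5,6 (map .FFFFFF........)
[7] append(a, 3) — a=1,0,7,8 b=2,3,4,5,6 (map FFFFFFFFF......)
[8] append(b, 3) — a=1,0,7,8 b=2,3,4,5,6,9,10,11 (map FFFFFFFFFFFF...)
[9] append(a, 3) — a=1,0,7,8,12,13,14 b=2,3,4,5,6,9,10,11 (map FFFFFFFFFFFFFFF)
[10] truncate(b, 7) — a=1,0,7,8,12,13,14 b=2,3,4,5,6,9,10 (map FFFFFFFFFFF.FFF)
[11] unlink(a) — b=2,3,4,5,6,9,10 (map ..FFFFF..FF....)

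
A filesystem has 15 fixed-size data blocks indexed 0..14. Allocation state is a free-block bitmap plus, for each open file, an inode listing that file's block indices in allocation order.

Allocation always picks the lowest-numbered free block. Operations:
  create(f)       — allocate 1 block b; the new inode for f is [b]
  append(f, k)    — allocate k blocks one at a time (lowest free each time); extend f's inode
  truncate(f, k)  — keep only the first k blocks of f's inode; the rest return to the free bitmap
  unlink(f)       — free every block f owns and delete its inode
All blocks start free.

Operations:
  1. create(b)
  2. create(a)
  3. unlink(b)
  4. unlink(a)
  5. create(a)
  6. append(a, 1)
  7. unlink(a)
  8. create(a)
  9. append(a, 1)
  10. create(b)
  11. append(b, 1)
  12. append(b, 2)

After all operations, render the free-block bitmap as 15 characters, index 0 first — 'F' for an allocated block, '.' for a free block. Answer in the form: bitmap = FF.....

create(b): bitmap=F.............. | b=[0]
create(a): bitmap=FF............. | a=[1] b=[0]
unlink(b): bitmap=.F............. | a=[1]
unlink(a): bitmap=............... | 
create(a): bitmap=F.............. | a=[0]
append(a, 1): bitmap=FF............. | a=[0, 1]
unlink(a): bitmap=............... | 
create(a): bitmap=F.............. | a=[0]
append(a, 1): bitmap=FF............. | a=[0, 1]
create(b): bitmap=FFF............ | a=[0, 1] b=[2]
append(b, 1): bitmap=FFFF........... | a=[0, 1] b=[2, 3]
append(b, 2): bitmap=FFFFFF......... | a=[0, 1] b=[2, 3, 4, 5]

bitmap = FFFFFF.........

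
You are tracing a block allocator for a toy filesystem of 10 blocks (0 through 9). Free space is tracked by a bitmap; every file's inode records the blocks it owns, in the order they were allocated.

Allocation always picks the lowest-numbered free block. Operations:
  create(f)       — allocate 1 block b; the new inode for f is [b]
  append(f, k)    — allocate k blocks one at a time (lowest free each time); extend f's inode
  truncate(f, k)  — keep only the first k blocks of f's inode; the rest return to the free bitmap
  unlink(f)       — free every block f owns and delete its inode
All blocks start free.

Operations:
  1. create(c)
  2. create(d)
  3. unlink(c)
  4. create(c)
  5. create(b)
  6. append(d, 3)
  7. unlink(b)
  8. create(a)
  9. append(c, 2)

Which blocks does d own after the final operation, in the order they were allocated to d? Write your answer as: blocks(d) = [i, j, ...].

after create(c) → c:[0]  free=[F.........]
after create(d) → c:[0], d:[1]  free=[FF........]
after unlink(c) → d:[1]  free=[.F........]
after create(c) → c:[0], d:[1]  free=[FF........]
after create(b) → b:[2], c:[0], d:[1]  free=[FFF.......]
after append(d, 3) → b:[2], c:[0], d:[1, 3, 4, 5]  free=[FFFFFF....]
after unlink(b) → c:[0], d:[1, 3, 4, 5]  free=[FF.FFF....]
after create(a) → a:[2], c:[0], d:[1, 3, 4, 5]  free=[FFFFFF....]
after append(c, 2) → a:[2], c:[0, 6, 7], d:[1, 3, 4, 5]  free=[FFFFFFFF..]

blocks(d) = [1, 3, 4, 5]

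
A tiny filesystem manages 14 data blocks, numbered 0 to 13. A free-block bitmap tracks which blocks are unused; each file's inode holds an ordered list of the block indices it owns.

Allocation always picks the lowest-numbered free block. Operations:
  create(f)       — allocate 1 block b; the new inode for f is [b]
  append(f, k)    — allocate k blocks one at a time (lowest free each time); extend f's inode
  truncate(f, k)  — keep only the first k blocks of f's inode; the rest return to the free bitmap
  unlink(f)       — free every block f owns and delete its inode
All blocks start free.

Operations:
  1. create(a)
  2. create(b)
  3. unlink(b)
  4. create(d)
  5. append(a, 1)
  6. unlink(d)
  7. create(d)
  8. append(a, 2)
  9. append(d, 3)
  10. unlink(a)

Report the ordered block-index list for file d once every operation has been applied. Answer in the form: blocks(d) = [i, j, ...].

after create(a) → a:[0]  free=[F.............]
after create(b) → a:[0], b:[1]  free=[FF............]
after unlink(b) → a:[0]  free=[F.............]
after create(d) → a:[0], d:[1]  free=[FF............]
after append(a, 1) → a:[0, 2], d:[1]  free=[FFF...........]
after unlink(d) → a:[0, 2]  free=[F.F...........]
after create(d) → a:[0, 2], d:[1]  free=[FFF...........]
after append(a, 2) → a:[0, 2, 3, 4], d:[1]  free=[FFFFF.........]
after append(d, 3) → a:[0, 2, 3, 4], d:[1, 5, 6, 7]  free=[FFFFFFFF......]
after unlink(a) → d:[1, 5, 6, 7]  free=[.F...FFF......]

blocks(d) = [1, 5, 6, 7]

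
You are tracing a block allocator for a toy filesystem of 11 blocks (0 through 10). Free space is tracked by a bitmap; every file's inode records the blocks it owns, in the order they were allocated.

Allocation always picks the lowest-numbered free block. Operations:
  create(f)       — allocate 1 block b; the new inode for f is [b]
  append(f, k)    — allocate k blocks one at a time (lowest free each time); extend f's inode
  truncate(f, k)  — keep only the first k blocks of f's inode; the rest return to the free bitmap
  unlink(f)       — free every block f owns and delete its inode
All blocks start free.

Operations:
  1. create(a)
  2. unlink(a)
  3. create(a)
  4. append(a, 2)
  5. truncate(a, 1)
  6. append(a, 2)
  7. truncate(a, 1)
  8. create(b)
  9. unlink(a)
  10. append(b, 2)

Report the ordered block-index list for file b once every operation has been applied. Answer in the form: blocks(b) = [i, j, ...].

create(a): bitmap=F.......... | a=[0]
unlink(a): bitmap=........... | 
create(a): bitmap=F.......... | a=[0]
append(a, 2): bitmap=FFF........ | a=[0, 1, 2]
truncate(a, 1): bitmap=F.......... | a=[0]
append(a, 2): bitmap=FFF........ | a=[0, 1, 2]
truncate(a, 1): bitmap=F.......... | a=[0]
create(b): bitmap=FF......... | a=[0] b=[1]
unlink(a): bitmap=.F......... | b=[1]
append(b, 2): bitmap=FFF........ | b=[1, 0, 2]

blocks(b) = [1, 0, 2]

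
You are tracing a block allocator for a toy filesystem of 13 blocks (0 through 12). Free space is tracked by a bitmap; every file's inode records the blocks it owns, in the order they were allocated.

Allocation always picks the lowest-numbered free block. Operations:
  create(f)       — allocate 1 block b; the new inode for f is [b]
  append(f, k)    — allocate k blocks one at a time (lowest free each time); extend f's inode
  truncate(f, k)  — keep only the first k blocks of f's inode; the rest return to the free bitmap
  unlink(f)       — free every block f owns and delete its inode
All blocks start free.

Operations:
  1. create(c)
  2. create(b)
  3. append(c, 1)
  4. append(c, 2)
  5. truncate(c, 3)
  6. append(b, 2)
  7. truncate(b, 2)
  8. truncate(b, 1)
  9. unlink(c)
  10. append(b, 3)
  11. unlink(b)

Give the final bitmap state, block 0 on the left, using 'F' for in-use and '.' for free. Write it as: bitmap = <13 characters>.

  1. create(c)  ⇒  F............  {c→[0]}
  2. create(b)  ⇒  FF...........  {b→[1]; c→[0]}
  3. append(c, 1)  ⇒  FFF..........  {b→[1]; c→[0, 2]}
  4. append(c, 2)  ⇒  FFFFF........  {b→[1]; c→[0, 2, 3, 4]}
  5. truncate(c, 3)  ⇒  FFFF.........  {b→[1]; c→[0, 2, 3]}
  6. append(b, 2)  ⇒  FFFFFF.......  {b→[1, 4, 5]; c→[0, 2, 3]}
  7. truncate(b, 2)  ⇒  FFFFF........  {b→[1, 4]; c→[0, 2, 3]}
  8. truncate(b, 1)  ⇒  FFFF.........  {b→[1]; c→[0, 2, 3]}
  9. unlink(c)  ⇒  .F...........  {b→[1]}
  10. append(b, 3)  ⇒  FFFF.........  {b→[1, 0, 2, 3]}
  11. unlink(b)  ⇒  .............  {}

bitmap = .............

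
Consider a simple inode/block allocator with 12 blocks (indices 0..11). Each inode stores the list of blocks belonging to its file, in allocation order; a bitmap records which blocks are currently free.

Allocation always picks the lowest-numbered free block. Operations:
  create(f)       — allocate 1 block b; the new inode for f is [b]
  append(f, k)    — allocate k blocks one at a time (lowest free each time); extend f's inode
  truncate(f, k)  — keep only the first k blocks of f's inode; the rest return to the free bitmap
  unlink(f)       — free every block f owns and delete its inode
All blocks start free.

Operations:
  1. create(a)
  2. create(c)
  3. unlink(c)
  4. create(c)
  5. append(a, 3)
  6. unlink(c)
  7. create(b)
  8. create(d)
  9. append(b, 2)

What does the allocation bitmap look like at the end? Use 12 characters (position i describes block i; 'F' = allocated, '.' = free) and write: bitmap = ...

bitmap = FFFFFFFF....

[1] create(a) — a=0 (map F...........)
[2] create(c) — a=0 c=1 (map FF..........)
[3] unlink(c) — a=0 (map F...........)
[4] create(c) — a=0 c=1 (map FF..........)
[5] append(a, 3) — a=0,2,3,4 c=1 (map FFFFF.......)
[6] unlink(c) — a=0,2,3,4 (map F.FFF.......)
[7] create(b) — a=0,2,3,4 b=1 (map FFFFF.......)
[8] create(d) — a=0,2,3,4 b=1 d=5 (map FFFFFF......)
[9] append(b, 2) — a=0,2,3,4 b=1,6,7 d=5 (map FFFFFFFF....)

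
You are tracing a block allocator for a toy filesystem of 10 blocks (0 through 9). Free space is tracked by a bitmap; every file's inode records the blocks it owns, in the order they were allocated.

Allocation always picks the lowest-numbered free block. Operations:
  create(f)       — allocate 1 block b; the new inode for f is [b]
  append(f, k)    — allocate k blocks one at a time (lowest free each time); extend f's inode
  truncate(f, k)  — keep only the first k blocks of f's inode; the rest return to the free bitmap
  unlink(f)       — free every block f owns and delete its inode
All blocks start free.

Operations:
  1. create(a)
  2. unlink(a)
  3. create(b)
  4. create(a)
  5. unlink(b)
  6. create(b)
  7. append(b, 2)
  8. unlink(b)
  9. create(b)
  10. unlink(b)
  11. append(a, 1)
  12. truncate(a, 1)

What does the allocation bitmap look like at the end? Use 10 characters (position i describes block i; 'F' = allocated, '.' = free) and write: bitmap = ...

bitmap = .F........

create(a): bitmap=F......... | a=[0]
unlink(a): bitmap=.......... | 
create(b): bitmap=F......... | b=[0]
create(a): bitmap=FF........ | a=[1] b=[0]
unlink(b): bitmap=.F........ | a=[1]
create(b): bitmap=FF........ | a=[1] b=[0]
append(b, 2): bitmap=FFFF...... | a=[1] b=[0, 2, 3]
unlink(b): bitmap=.F........ | a=[1]
create(b): bitmap=FF........ | a=[1] b=[0]
unlink(b): bitmap=.F........ | a=[1]
append(a, 1): bitmap=FF........ | a=[1, 0]
truncate(a, 1): bitmap=.F........ | a=[1]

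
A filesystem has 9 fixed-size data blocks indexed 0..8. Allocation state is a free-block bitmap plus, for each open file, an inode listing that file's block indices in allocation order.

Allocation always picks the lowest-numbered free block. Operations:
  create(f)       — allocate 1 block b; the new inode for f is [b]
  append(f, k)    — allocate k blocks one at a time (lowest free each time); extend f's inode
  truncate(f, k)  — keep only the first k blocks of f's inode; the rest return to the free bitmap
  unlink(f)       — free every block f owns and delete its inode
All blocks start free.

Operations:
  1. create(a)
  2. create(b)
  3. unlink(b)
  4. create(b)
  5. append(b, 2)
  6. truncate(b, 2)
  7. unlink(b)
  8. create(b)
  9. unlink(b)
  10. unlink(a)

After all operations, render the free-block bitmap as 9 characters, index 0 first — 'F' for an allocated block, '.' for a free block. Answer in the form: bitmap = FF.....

  1. create(a)  ⇒  F........  {a→[0]}
  2. create(b)  ⇒  FF.......  {a→[0]; b→[1]}
  3. unlink(b)  ⇒  F........  {a→[0]}
  4. create(b)  ⇒  FF.......  {a→[0]; b→[1]}
  5. append(b, 2)  ⇒  FFFF.....  {a→[0]; b→[1, 2, 3]}
  6. truncate(b, 2)  ⇒  FFF......  {a→[0]; b→[1, 2]}
  7. unlink(b)  ⇒  F........  {a→[0]}
  8. create(b)  ⇒  FF.......  {a→[0]; b→[1]}
  9. unlink(b)  ⇒  F........  {a→[0]}
  10. unlink(a)  ⇒  .........  {}

bitmap = .........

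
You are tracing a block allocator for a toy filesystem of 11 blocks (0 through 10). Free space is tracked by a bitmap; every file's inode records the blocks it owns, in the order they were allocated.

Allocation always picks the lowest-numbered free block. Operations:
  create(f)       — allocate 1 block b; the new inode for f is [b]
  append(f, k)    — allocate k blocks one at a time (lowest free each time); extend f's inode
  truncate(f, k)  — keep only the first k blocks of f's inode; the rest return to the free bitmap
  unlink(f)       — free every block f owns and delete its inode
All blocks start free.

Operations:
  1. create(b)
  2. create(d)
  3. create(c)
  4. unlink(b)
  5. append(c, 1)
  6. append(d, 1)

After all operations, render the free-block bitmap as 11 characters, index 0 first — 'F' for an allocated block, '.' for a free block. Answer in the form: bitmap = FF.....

[1] create(b) — b=0 (map F..........)
[2] create(d) — b=0 d=1 (map FF.........)
[3] create(c) — b=0 c=2 d=1 (map FFF........)
[4] unlink(b) — c=2 d=1 (map .FF........)
[5] append(c, 1) — c=2,0 d=1 (map FFF........)
[6] append(d, 1) — c=2,0 d=1,3 (map FFFF.......)

bitmap = FFFF.......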